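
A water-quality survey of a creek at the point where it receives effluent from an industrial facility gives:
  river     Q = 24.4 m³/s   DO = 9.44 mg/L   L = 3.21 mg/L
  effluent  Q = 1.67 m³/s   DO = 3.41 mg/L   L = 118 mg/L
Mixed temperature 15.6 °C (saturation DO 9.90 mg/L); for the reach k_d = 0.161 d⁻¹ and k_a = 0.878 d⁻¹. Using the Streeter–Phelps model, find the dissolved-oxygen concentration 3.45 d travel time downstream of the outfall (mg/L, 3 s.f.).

Mixed DO = (24.4×9.44 + 1.67×3.41)/(24.4+1.67) = 236.0/26.07 = 9.054 mg/L.
Mixed L₀ = (24.4×3.21 + 1.67×118)/(26.07) = 275.4/26.07 = 10.56 mg/L.
Initial deficit D₀ = C_s − DO₀ = 9.90 − 9.054 = 0.8463 mg/L.
D(3.45) = [0.161×10.56/(0.878−0.161)](e^(−0.161×3.45) − e^(−0.878×3.45)) + 0.8463 e^(−0.878×3.45)
= 2.372 × (0.5738 − 0.04836) + 0.8463 × 0.04836 = 1.287 mg/L.
DO = 9.90 − 1.287 = 8.613 mg/L.

DO ≈ 8.61 mg/L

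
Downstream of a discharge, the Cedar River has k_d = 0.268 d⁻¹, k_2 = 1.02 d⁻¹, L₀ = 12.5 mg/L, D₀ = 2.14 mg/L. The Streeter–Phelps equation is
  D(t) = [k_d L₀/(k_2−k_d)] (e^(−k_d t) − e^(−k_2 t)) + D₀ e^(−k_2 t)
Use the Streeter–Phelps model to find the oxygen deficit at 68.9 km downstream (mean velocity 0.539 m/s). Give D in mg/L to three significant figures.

Travel time t = x/v = 68.9 km / (0.539 m/s) = 68900 m / 0.539 m/s = 127800 s = 1.480 d.
k_d L₀/(k_2−k_d) = 0.268×12.5/(1.02−0.268) = 3.350/0.7520 = 4.455 mg/L.
e^(−k_d t) = e^(−0.268×1.480) = 0.6727; e^(−k_2 t) = e^(−1.02×1.480) = 0.2211.
D = 4.455 × (0.6727 − 0.2211) + 2.14 × 0.2211 = 2.012 + 0.4732 = 2.485 mg/L.

D ≈ 2.48 mg/L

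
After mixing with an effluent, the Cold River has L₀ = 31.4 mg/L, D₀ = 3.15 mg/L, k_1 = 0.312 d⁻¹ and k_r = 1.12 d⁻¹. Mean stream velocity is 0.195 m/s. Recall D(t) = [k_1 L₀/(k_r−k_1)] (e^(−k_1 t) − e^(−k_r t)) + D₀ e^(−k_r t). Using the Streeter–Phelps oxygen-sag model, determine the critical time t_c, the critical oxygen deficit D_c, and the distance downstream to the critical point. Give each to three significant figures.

t_c ≈ 1.21 d; D_c ≈ 6.00 mg/L; x_c ≈ 20.4 km

t_c = [1/(k_r−k_1)] ln[(k_r/k_1)(1 − D₀(k_r−k_1)/(k_1 L₀))]
= [1/(1.12−0.312)] ln[(1.12/0.312)(1 − 3.15×0.8080/(0.312×31.4))]
= (1/0.8080) ln[3.590 × 0.7402] = 1.238 × ln(2.657) = 1.238 × 0.9772 = 1.209 d.
D_c = (k_1/k_r) L₀ e^(−k_1 t_c) = (0.312/1.12) × 31.4 × e^(−0.312×1.209) = 0.2786 × 31.4 × 0.6857 = 5.998 mg/L.
x_c = v t_c = 0.195 m/s × 1.209 d × 86400 s/d = 20380 m ≈ 20.4 km.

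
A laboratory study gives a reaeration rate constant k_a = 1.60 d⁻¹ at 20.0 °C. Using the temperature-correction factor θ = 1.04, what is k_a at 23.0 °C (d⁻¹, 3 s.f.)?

k_a ≈ 1.80 d⁻¹

k_a(T₂) = k_a(T₁) · θ^(T₂−T₁) = 1.60 × 1.04^(23.0−20.0)
= 1.60 × 1.04^3.00 = 1.60 × 1.125 = 1.800 d⁻¹.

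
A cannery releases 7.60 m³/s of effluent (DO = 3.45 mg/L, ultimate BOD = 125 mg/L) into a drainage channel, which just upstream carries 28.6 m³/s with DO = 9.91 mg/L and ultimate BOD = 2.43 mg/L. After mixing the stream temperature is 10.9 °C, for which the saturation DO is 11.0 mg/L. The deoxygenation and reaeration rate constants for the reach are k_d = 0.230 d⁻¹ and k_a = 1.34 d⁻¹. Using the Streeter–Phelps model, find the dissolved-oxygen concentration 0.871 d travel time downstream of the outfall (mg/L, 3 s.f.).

Mixed DO = (28.6×9.91 + 7.60×3.45)/(28.6+7.60) = 309.6/36.20 = 8.554 mg/L.
Mixed L₀ = (28.6×2.43 + 7.60×125)/(36.20) = 1019/36.20 = 28.16 mg/L.
Initial deficit D₀ = C_s − DO₀ = 11.0 − 8.554 = 2.446 mg/L.
D(0.871) = [0.230×28.16/(1.34−0.230)](e^(−0.230×0.871) − e^(−1.34×0.871)) + 2.446 e^(−1.34×0.871)
= 5.836 × (0.8185 − 0.3113) + 2.446 × 0.3113 = 3.721 mg/L.
DO = 11.0 − 3.721 = 7.279 mg/L.

DO ≈ 7.28 mg/L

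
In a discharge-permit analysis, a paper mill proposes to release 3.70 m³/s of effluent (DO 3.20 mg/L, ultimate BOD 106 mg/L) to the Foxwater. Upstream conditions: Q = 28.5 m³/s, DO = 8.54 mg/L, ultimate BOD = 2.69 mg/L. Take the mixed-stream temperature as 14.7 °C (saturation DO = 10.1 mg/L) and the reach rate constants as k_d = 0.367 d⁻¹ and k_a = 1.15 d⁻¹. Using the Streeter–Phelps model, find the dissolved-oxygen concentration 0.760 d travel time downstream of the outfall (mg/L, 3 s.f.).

Mixed DO = (28.5×8.54 + 3.70×3.20)/(28.5+3.70) = 255.2/32.20 = 7.926 mg/L.
Mixed L₀ = (28.5×2.69 + 3.70×106)/(32.20) = 468.9/32.20 = 14.56 mg/L.
Initial deficit D₀ = C_s − DO₀ = 10.1 − 7.926 = 2.174 mg/L.
D(0.760) = [0.367×14.56/(1.15−0.367)](e^(−0.367×0.760) − e^(−1.15×0.760)) + 2.174 e^(−1.15×0.760)
= 6.825 × (0.7566 − 0.4173) + 2.174 × 0.4173 = 3.223 mg/L.
DO = 10.1 − 3.223 = 6.877 mg/L.

DO ≈ 6.88 mg/L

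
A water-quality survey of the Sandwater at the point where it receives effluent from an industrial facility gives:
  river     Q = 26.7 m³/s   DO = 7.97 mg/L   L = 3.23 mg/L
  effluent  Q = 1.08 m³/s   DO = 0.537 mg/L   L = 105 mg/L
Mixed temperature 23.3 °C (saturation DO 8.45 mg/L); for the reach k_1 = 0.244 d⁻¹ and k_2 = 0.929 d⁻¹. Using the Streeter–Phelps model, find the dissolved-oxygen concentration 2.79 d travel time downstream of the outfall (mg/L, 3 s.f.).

DO ≈ 7.29 mg/L

Mixed DO = (26.7×7.97 + 1.08×0.537)/(26.7+1.08) = 213.4/27.78 = 7.681 mg/L.
Mixed L₀ = (26.7×3.23 + 1.08×105)/(27.78) = 199.6/27.78 = 7.187 mg/L.
Initial deficit D₀ = C_s − DO₀ = 8.45 − 7.681 = 0.7690 mg/L.
D(2.79) = [0.244×7.187/(0.929−0.244)](e^(−0.244×2.79) − e^(−0.929×2.79)) + 0.7690 e^(−0.929×2.79)
= 2.560 × (0.5062 − 0.07488) + 0.7690 × 0.07488 = 1.162 mg/L.
DO = 8.45 − 1.162 = 7.288 mg/L.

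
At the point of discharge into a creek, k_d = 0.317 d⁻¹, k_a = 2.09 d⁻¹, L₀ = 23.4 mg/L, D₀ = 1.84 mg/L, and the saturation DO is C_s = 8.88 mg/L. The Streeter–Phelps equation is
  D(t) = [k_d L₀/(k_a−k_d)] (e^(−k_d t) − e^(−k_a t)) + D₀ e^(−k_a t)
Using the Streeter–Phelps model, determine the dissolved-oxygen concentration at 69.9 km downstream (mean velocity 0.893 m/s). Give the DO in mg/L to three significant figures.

Travel time t = x/v = 69.9 km / (0.893 m/s) = 69900 m / 0.893 m/s = 78280 s = 0.9060 d.
k_d L₀/(k_a−k_d) = 0.317×23.4/(2.09−0.317) = 7.418/1.773 = 4.184 mg/L.
e^(−k_d t) = e^(−0.317×0.9060) = 0.7504; e^(−k_a t) = e^(−2.09×0.9060) = 0.1505.
D = 4.184 × (0.7504 − 0.1505) + 1.84 × 0.1505 = 2.509 + 0.2770 = 2.787 mg/L.
DO = C_s − D = 8.88 − 2.787 = 6.093 mg/L.

DO ≈ 6.09 mg/L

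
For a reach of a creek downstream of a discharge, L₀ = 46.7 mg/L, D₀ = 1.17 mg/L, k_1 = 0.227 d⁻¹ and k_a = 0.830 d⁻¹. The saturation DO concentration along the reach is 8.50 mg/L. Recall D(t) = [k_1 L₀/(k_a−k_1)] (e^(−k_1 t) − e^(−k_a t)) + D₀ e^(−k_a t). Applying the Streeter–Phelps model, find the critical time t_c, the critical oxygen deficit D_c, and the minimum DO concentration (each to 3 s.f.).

With k_a/k_1 = 3.656 and 1 − D₀(k_a−k_1)/(k_1 L₀) = 0.9334,
t_c = ln(3.656 × 0.9334) / (0.830 − 0.227) = ln(3.413) / 0.6030 = 1.228/0.6030 = 2.036 d.
L(t_c) = L₀ e^(−k_1 t_c) = 46.7 × 0.6299 = 29.42 mg/L, and at the critical point k_a D_c = k_1 L, so D_c = (0.227/0.830) × 29.42 = 8.046 mg/L.
Minimum DO = C_s − D_c = 8.50 − 8.046 = 0.4543 mg/L.

t_c ≈ 2.04 d; D_c ≈ 8.05 mg/L; min DO ≈ 0.454 mg/L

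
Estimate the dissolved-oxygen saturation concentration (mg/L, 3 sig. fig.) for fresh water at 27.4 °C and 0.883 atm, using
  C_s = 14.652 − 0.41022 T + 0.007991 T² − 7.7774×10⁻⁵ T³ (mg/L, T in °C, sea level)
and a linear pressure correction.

At sea level: C_s = 14.652 − 0.41022×27.4 + 0.007991×27.4² − 7.7774×10⁻⁵×27.4³ = 7.811 mg/L.
Pressure correction: C_s' = 7.811 × 0.883 = 6.897 mg/L.

C_s ≈ 6.90 mg/L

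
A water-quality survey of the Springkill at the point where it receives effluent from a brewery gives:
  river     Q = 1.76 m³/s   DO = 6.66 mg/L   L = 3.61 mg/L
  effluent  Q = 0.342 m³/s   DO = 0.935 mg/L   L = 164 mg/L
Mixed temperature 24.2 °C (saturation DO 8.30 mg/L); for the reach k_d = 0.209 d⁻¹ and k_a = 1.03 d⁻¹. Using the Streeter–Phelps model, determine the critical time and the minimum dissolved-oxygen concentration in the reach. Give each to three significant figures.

t_c ≈ 1.44 d; minimum DO ≈ 3.84 mg/L

Mixed DO = (1.76×6.66 + 0.342×0.935)/(1.76+0.342) = 12.04/2.102 = 5.729 mg/L.
Mixed L₀ = (1.76×3.61 + 0.342×164)/(2.102) = 62.44/2.102 = 29.71 mg/L.
Initial deficit D₀ = C_s − DO₀ = 8.30 − 5.729 = 2.571 mg/L.
t_c = (1/0.8210) ln[(1.03/0.209)(1 − 2.571×0.8210/(0.209×29.71))] = 1.218 × ln(3.252) = 1.437 d.
D_c = (0.209/1.03) × 29.71 × e^(−0.209×1.437) = 0.2029 × 29.71 × 0.7406 = 4.464 mg/L.
Minimum DO = 8.30 − 4.464 = 3.836 mg/L.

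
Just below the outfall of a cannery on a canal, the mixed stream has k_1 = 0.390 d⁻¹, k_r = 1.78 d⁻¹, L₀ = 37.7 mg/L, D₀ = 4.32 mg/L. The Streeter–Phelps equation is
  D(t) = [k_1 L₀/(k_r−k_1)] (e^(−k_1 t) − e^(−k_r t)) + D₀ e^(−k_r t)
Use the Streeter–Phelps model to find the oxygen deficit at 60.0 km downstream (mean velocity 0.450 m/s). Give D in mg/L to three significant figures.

Travel time t = x/v = 60.0 km / (0.450 m/s) = 60000 m / 0.450 m/s = 133300 s = 1.543 d.
k_1 L₀/(k_r−k_1) = 0.390×37.7/(1.78−0.390) = 14.70/1.390 = 10.58 mg/L.
e^(−k_1 t) = e^(−0.390×1.543) = 0.5478; e^(−k_r t) = e^(−1.78×1.543) = 0.06413.
D = 10.58 × (0.5478 − 0.06413) + 4.32 × 0.06413 = 5.116 + 0.2770 = 5.393 mg/L.

D ≈ 5.39 mg/L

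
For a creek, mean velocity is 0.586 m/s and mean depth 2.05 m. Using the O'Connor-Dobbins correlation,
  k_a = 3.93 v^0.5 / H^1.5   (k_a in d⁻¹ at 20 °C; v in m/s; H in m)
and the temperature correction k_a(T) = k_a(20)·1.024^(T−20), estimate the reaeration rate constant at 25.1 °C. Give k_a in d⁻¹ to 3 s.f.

k_a(20) = 3.93 × 0.586^0.5 / 2.05^1.5 = 3.93 × 0.7655 / 2.935 = 1.025 d⁻¹.
k_a(25.1) = 1.025 × 1.024^(25.1−20) = 1.025 × 1.129 = 1.157 d⁻¹.

k_a ≈ 1.16 d⁻¹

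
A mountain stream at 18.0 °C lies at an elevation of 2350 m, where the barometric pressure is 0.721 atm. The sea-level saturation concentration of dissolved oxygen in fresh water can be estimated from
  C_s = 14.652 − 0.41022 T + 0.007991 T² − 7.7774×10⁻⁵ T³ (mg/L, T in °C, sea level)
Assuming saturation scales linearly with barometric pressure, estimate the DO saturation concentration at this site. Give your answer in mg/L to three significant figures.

At sea level: C_s = 14.652 − 0.41022×18.0 + 0.007991×18.0² − 7.7774×10⁻⁵×18.0³ = 9.404 mg/L.
Pressure correction: C_s' = 9.404 × 0.721 = 6.780 mg/L.

C_s ≈ 6.78 mg/L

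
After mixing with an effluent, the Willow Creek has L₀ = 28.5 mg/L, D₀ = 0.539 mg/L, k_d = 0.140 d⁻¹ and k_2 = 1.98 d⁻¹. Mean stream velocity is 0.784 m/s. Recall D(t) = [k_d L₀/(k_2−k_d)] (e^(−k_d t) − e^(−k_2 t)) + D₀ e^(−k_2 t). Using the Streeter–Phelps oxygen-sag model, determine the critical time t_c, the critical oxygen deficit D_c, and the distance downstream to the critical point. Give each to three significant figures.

t_c ≈ 1.28 d; D_c ≈ 1.68 mg/L; x_c ≈ 87.0 km

At the critical point dD/dt = 0, so k_d L₀ e^(−k_d t) = k_2 D. Substituting D(t) from the Streeter–Phelps equation and solving for t gives
t_c = ln[(k_2/k_d)(1 − D₀(k_2−k_d)/(k_d L₀))] / (k_2−k_d).
Here k_2−k_d = 1.840 d⁻¹ and 1 − D₀(k_2−k_d)/(k_d L₀) = 1 − 0.539×1.840/(0.140×28.5) = 0.7514, so
t_c = ln(14.14 × 0.7514) / 1.840 = 2.363 / 1.840 = 1.284 d.
L(t_c) = L₀ e^(−k_d t_c) = 28.5 × 0.8354 = 23.81 mg/L, and at the critical point k_2 D_c = k_d L, so D_c = (0.140/1.98) × 23.81 = 1.683 mg/L.
x_c = v t_c = 0.784 m/s × 1.284 d × 86400 s/d = 87010 m ≈ 87.0 km.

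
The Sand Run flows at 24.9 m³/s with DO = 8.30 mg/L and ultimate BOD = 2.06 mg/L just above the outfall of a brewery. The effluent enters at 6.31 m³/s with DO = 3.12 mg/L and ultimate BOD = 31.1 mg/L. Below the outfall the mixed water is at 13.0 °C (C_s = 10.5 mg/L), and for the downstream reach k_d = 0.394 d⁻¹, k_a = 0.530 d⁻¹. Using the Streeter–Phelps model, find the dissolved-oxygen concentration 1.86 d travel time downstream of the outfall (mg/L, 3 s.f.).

DO ≈ 6.82 mg/L

Mixed DO = (24.9×8.30 + 6.31×3.12)/(24.9+6.31) = 226.4/31.21 = 7.253 mg/L.
Mixed L₀ = (24.9×2.06 + 6.31×31.1)/(31.21) = 247.5/31.21 = 7.931 mg/L.
Initial deficit D₀ = C_s − DO₀ = 10.5 − 7.253 = 3.247 mg/L.
D(1.86) = [0.394×7.931/(0.530−0.394)](e^(−0.394×1.86) − e^(−0.530×1.86)) + 3.247 e^(−0.530×1.86)
= 22.98 × (0.4805 − 0.3731) + 3.247 × 0.3731 = 3.680 mg/L.
DO = 10.5 − 3.680 = 6.820 mg/L.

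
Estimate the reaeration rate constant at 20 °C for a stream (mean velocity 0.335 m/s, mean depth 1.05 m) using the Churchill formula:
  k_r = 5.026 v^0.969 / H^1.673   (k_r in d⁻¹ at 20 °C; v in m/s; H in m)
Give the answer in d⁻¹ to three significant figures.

k_r ≈ 1.61 d⁻¹

k_r = 5.026 × 0.335^0.969 / 1.05^1.673 = 5.026 × 0.3466 / 1.085 = 1.605 d⁻¹.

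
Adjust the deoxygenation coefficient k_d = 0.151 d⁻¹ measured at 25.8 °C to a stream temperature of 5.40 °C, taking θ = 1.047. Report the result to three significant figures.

k_d(T₂) = k_d(T₁) · θ^(T₂−T₁) = 0.151 × 1.047^(5.40−25.8)
= 0.151 × 1.047^-20.4 = 0.151 × 0.3918 = 0.05916 d⁻¹.

k_d ≈ 0.0592 d⁻¹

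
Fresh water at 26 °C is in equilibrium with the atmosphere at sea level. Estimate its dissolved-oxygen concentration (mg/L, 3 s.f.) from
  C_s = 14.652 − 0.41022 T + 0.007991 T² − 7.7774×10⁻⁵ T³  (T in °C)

C_s = 14.652 − 0.41022×26 + 0.007991×26² − 7.7774×10⁻⁵×26³ = 8.021 mg/L.

C_s ≈ 8.02 mg/L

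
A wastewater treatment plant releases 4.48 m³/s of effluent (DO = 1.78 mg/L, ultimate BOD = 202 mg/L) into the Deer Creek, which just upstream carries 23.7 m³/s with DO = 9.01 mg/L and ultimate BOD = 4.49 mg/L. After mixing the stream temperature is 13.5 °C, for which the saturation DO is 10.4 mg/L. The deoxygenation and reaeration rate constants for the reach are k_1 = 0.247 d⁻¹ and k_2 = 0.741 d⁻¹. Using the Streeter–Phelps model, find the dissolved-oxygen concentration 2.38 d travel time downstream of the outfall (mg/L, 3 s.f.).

Mixed DO = (23.7×9.01 + 4.48×1.78)/(23.7+4.48) = 221.5/28.18 = 7.861 mg/L.
Mixed L₀ = (23.7×4.49 + 4.48×202)/(28.18) = 1011/28.18 = 35.89 mg/L.
Initial deficit D₀ = C_s − DO₀ = 10.4 − 7.861 = 2.539 mg/L.
D(2.38) = [0.247×35.89/(0.741−0.247)](e^(−0.247×2.38) − e^(−0.741×2.38)) + 2.539 e^(−0.741×2.38)
= 17.94 × (0.5555 − 0.1714) + 2.539 × 0.1714 = 7.328 mg/L.
DO = 10.4 − 7.328 = 3.072 mg/L.

DO ≈ 3.07 mg/L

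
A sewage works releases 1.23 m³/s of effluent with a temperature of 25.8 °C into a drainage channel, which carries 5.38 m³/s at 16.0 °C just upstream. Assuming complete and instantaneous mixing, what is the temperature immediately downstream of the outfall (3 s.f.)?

17.8 °C

Flow-weighted mixing: C = (Q_r C_r + Q_w C_w)/(Q_r + Q_w)
= (5.38×16.0 + 1.23×25.8)/(5.38 + 1.23) = 117.8/6.610 = 17.82 °C.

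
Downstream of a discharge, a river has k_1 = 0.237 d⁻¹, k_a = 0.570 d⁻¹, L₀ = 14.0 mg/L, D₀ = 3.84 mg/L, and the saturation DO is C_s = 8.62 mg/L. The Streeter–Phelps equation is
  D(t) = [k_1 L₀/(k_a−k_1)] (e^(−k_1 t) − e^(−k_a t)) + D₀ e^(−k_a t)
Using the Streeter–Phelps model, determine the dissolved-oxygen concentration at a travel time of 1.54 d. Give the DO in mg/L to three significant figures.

DO ≈ 4.25 mg/L

k_1 L₀/(k_a−k_1) = 0.237×14.0/(0.570−0.237) = 3.318/0.3330 = 9.964 mg/L.
e^(−k_1 t) = e^(−0.237×1.540) = 0.6942; e^(−k_a t) = e^(−0.570×1.540) = 0.4157.
D = 9.964 × (0.6942 − 0.4157) + 3.84 × 0.4157 = 2.775 + 1.596 = 4.371 mg/L.
DO = C_s − D = 8.62 − 4.371 = 4.249 mg/L.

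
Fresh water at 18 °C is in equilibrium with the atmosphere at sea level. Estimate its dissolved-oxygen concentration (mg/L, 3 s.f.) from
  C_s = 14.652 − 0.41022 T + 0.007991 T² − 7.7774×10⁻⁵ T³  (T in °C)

C_s ≈ 9.40 mg/L

C_s = 14.652 − 0.41022×18 + 0.007991×18² − 7.7774×10⁻⁵×18³ = 9.404 mg/L.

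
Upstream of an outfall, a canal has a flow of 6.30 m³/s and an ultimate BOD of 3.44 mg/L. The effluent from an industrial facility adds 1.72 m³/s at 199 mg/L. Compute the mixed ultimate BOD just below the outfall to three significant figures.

45.4 mg/L

Flow-weighted mixing: C = (Q_r C_r + Q_w C_w)/(Q_r + Q_w)
= (6.30×3.44 + 1.72×199)/(6.30 + 1.72) = 364.0/8.020 = 45.38 mg/L.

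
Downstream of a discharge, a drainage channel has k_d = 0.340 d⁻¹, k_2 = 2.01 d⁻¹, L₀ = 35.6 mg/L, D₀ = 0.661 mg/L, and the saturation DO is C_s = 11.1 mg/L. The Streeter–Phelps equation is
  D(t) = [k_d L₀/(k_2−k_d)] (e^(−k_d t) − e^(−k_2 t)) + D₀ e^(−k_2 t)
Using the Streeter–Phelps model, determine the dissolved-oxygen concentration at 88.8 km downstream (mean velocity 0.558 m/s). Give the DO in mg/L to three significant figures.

Travel time t = x/v = 88.8 km / (0.558 m/s) = 88800 m / 0.558 m/s = 159100 s = 1.842 d.
k_d L₀/(k_2−k_d) = 0.340×35.6/(2.01−0.340) = 12.10/1.670 = 7.248 mg/L.
e^(−k_d t) = e^(−0.340×1.842) = 0.5346; e^(−k_2 t) = e^(−2.01×1.842) = 0.02467.
D = 7.248 × (0.5346 − 0.02467) + 0.661 × 0.02467 = 3.696 + 0.01631 = 3.712 mg/L.
DO = C_s − D = 11.1 − 3.712 = 7.388 mg/L.

DO ≈ 7.39 mg/L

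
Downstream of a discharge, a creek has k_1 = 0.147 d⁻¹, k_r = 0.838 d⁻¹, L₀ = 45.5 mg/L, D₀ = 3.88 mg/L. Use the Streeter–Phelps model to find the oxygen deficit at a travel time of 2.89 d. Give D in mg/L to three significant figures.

k_1 L₀/(k_r−k_1) = 0.147×45.5/(0.838−0.147) = 6.688/0.6910 = 9.679 mg/L.
e^(−k_1 t) = e^(−0.147×2.890) = 0.6539; e^(−k_r t) = e^(−0.838×2.890) = 0.08876.
D = 9.679 × (0.6539 − 0.08876) + 3.88 × 0.08876 = 5.470 + 0.3444 = 5.814 mg/L.

D ≈ 5.81 mg/L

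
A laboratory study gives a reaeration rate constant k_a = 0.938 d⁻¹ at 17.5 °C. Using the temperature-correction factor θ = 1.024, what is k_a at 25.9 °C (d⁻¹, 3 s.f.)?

k_a(T₂) = k_a(T₁) · θ^(T₂−T₁) = 0.938 × 1.024^(25.9−17.5)
= 0.938 × 1.024^8.40 = 0.938 × 1.220 = 1.145 d⁻¹.

k_a ≈ 1.14 d⁻¹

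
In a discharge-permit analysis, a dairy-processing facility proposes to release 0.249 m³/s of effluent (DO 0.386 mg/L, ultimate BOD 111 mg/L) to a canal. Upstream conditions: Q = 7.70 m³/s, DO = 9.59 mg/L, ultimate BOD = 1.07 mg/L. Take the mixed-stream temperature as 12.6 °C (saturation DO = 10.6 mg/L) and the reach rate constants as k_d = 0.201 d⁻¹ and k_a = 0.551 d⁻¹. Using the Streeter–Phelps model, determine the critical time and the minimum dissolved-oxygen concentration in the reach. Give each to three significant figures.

t_c ≈ 0.896 d; minimum DO ≈ 9.22 mg/L

Mixed DO = (7.70×9.59 + 0.249×0.386)/(7.70+0.249) = 73.94/7.949 = 9.302 mg/L.
Mixed L₀ = (7.70×1.07 + 0.249×111)/(7.949) = 35.88/7.949 = 4.514 mg/L.
Initial deficit D₀ = C_s − DO₀ = 10.6 − 9.302 = 1.298 mg/L.
t_c = (1/0.3500) ln[(0.551/0.201)(1 − 1.298×0.3500/(0.201×4.514))] = 2.857 × ln(1.368) = 0.8958 d.
D_c = (0.201/0.551) × 4.514 × e^(−0.201×0.8958) = 0.3648 × 4.514 × 0.8352 = 1.375 mg/L.
Minimum DO = 10.6 − 1.375 = 9.225 mg/L.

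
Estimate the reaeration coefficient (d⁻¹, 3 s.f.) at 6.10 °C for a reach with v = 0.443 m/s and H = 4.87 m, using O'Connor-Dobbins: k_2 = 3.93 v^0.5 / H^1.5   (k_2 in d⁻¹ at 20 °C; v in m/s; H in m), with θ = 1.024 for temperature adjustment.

k_2 ≈ 0.175 d⁻¹

k_2(20) = 3.93 × 0.443^0.5 / 4.87^1.5 = 3.93 × 0.6656 / 10.75 = 0.2434 d⁻¹.
k_2(6.10) = 0.2434 × 1.024^(6.10−20) = 0.2434 × 0.7192 = 0.1750 d⁻¹.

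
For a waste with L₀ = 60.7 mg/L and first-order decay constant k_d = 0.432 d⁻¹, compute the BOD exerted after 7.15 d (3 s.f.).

y_t = L₀(1 − e^(−k_d t)) = 60.7 × (1 − e^(−0.432×7.15))
= 60.7 × (1 − 0.04556) = 60.7 × 0.9544 = 57.93 mg/L.

y ≈ 57.9 mg/L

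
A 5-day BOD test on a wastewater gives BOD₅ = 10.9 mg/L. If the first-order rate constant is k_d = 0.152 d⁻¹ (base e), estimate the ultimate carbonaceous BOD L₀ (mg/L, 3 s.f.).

BOD₅ = L₀(1 − e^(−5k_d)) ⇒ L₀ = BOD₅ / (1 − e^(−5×0.152))
= 10.9 / (1 − 0.4677) = 10.9 / 0.5323 = 20.48 mg/L.

L₀ ≈ 20.5 mg/L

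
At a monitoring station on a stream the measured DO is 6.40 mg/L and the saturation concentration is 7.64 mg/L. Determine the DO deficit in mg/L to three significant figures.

D = C_s − C = 7.64 − 6.40 = 1.24 mg/L.

D ≈ 1.24 mg/L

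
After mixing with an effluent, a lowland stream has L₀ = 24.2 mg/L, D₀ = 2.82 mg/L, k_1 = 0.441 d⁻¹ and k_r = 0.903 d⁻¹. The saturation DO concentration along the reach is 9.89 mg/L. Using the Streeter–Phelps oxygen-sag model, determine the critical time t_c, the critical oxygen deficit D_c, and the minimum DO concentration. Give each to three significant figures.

t_c ≈ 1.27 d; D_c ≈ 6.75 mg/L; min DO ≈ 3.14 mg/L

At the critical point dD/dt = 0, so k_1 L₀ e^(−k_1 t) = k_r D. Substituting D(t) from the Streeter–Phelps equation and solving for t gives
t_c = ln[(k_r/k_1)(1 − D₀(k_r−k_1)/(k_1 L₀))] / (k_r−k_1).
Here k_r−k_1 = 0.4620 d⁻¹ and 1 − D₀(k_r−k_1)/(k_1 L₀) = 1 − 2.82×0.4620/(0.441×24.2) = 0.8779, so
t_c = ln(2.048 × 0.8779) / 0.4620 = 0.5865 / 0.4620 = 1.269 d.
L(t_c) = L₀ e^(−k_1 t_c) = 24.2 × 0.5713 = 13.83 mg/L, and at the critical point k_r D_c = k_1 L, so D_c = (0.441/0.903) × 13.83 = 6.752 mg/L.
Minimum DO = C_s − D_c = 9.89 − 6.752 = 3.138 mg/L.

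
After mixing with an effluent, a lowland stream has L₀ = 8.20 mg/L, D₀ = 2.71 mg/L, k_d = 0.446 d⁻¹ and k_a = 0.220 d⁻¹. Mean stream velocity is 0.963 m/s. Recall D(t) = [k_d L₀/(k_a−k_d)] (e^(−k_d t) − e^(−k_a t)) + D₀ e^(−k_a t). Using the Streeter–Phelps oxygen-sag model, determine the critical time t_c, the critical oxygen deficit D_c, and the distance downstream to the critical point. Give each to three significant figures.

t_c ≈ 2.44 d; D_c ≈ 5.59 mg/L; x_c ≈ 203 km

t_c = [1/(k_a−k_d)] ln[(k_a/k_d)(1 − D₀(k_a−k_d)/(k_d L₀))]
= [1/(0.220−0.446)] ln[(0.220/0.446)(1 − 2.71×-0.2260/(0.446×8.20))]
= (1/-0.2260) ln[0.4933 × 1.167] = -4.425 × ln(0.5759) = -4.425 × -0.5519 = 2.442 d.
L(t_c) = L₀ e^(−k_d t_c) = 8.20 × 0.3365 = 2.760 mg/L, and at the critical point k_a D_c = k_d L, so D_c = (0.446/0.220) × 2.760 = 5.594 mg/L.
x_c = v t_c = 0.963 m/s × 2.442 d × 86400 s/d = 203200 m ≈ 203 km.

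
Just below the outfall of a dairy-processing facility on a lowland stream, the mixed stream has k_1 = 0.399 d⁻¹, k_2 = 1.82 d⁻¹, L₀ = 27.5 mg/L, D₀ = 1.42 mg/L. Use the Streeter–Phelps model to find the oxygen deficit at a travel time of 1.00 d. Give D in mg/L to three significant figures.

k_1 L₀/(k_2−k_1) = 0.399×27.5/(1.82−0.399) = 10.97/1.421 = 7.722 mg/L.
e^(−k_1 t) = e^(−0.399×1.000) = 0.6710; e^(−k_2 t) = e^(−1.82×1.000) = 0.1620.
D = 7.722 × (0.6710 − 0.1620) + 1.42 × 0.1620 = 3.930 + 0.2301 = 4.160 mg/L.

D ≈ 4.16 mg/L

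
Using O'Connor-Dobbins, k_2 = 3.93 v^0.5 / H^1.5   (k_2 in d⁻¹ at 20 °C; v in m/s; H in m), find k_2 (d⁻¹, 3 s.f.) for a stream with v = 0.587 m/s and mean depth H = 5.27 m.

k_2 ≈ 0.249 d⁻¹

k_2 = 3.93 × 0.587^0.5 / 5.27^1.5 = 3.93 × 0.7662 / 12.10 = 0.2489 d⁻¹.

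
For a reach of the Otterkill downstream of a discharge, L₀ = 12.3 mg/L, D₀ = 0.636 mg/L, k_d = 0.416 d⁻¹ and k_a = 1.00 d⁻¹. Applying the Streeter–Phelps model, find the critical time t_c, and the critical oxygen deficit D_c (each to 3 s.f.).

t_c ≈ 1.37 d; D_c ≈ 2.89 mg/L

With k_a/k_d = 2.404 and 1 − D₀(k_a−k_d)/(k_d L₀) = 0.9274,
t_c = ln(2.404 × 0.9274) / (1.00 − 0.416) = ln(2.229) / 0.5840 = 0.8017/0.5840 = 1.373 d.
D_c = (k_d/k_a) L₀ e^(−k_d t_c) = (0.416/1.00) × 12.3 × e^(−0.416×1.373) = 0.4160 × 12.3 × 0.5649 = 2.891 mg/L.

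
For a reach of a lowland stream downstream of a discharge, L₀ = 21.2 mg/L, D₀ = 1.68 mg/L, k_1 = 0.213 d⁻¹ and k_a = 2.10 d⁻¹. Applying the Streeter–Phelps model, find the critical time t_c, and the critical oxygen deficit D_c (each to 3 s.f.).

t_c ≈ 0.571 d; D_c ≈ 1.90 mg/L

With k_a/k_1 = 9.859 and 1 − D₀(k_a−k_1)/(k_1 L₀) = 0.2980,
t_c = ln(9.859 × 0.2980) / (2.10 − 0.213) = ln(2.938) / 1.887 = 1.078/1.887 = 0.5711 d.
L(t_c) = L₀ e^(−k_1 t_c) = 21.2 × 0.8855 = 18.77 mg/L, and at the critical point k_a D_c = k_1 L, so D_c = (0.213/2.10) × 18.77 = 1.904 mg/L.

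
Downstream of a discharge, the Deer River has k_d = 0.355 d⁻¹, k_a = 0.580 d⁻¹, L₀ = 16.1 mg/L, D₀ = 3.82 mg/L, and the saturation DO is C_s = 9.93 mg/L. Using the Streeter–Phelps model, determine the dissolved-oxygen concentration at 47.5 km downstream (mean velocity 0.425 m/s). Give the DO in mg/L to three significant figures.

DO ≈ 4.07 mg/L

Travel time t = x/v = 47.5 km / (0.425 m/s) = 47500 m / 0.425 m/s = 111800 s = 1.294 d.
k_d L₀/(k_a−k_d) = 0.355×16.1/(0.580−0.355) = 5.716/0.2250 = 25.40 mg/L.
e^(−k_d t) = e^(−0.355×1.294) = 0.6318; e^(−k_a t) = e^(−0.580×1.294) = 0.4722.
D = 25.40 × (0.6318 − 0.4722) + 3.82 × 0.4722 = 4.053 + 1.804 = 5.857 mg/L.
DO = C_s − D = 9.93 − 5.857 = 4.073 mg/L.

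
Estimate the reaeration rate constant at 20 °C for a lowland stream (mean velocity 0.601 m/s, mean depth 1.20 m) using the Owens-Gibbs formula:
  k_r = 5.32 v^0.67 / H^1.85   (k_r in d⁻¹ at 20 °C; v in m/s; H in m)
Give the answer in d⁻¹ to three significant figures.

k_r ≈ 2.70 d⁻¹

k_r = 5.32 × 0.601^0.67 / 1.20^1.85 = 5.32 × 0.7110 / 1.401 = 2.699 d⁻¹.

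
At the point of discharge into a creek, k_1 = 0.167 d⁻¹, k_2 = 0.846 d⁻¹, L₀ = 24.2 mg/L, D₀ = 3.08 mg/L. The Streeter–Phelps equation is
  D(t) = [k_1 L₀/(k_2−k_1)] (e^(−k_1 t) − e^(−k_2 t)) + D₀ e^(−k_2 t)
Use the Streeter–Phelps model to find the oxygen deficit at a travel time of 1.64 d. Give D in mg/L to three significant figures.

k_1 L₀/(k_2−k_1) = 0.167×24.2/(0.846−0.167) = 4.041/0.6790 = 5.952 mg/L.
e^(−k_1 t) = e^(−0.167×1.640) = 0.7604; e^(−k_2 t) = e^(−0.846×1.640) = 0.2497.
D = 5.952 × (0.7604 − 0.2497) + 3.08 × 0.2497 = 3.040 + 0.7691 = 3.809 mg/L.

D ≈ 3.81 mg/L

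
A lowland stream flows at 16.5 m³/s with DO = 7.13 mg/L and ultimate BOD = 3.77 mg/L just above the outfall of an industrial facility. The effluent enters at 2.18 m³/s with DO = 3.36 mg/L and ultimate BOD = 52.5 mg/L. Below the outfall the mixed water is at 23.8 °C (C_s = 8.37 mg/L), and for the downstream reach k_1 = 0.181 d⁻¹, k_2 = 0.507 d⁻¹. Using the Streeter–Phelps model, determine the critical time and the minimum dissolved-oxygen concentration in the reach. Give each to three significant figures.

Mixed DO = (16.5×7.13 + 2.18×3.36)/(16.5+2.18) = 125.0/18.68 = 6.690 mg/L.
Mixed L₀ = (16.5×3.77 + 2.18×52.5)/(18.68) = 176.7/18.68 = 9.457 mg/L.
Initial deficit D₀ = C_s − DO₀ = 8.37 − 6.690 = 1.680 mg/L.
t_c = (1/0.3260) ln[(0.507/0.181)(1 − 1.680×0.3260/(0.181×9.457))] = 3.067 × ln(1.905) = 1.977 d.
D_c = (0.181/0.507) × 9.457 × e^(−0.181×1.977) = 0.3570 × 9.457 × 0.6992 = 2.361 mg/L.
Minimum DO = 8.37 − 2.361 = 6.009 mg/L.

t_c ≈ 1.98 d; minimum DO ≈ 6.01 mg/L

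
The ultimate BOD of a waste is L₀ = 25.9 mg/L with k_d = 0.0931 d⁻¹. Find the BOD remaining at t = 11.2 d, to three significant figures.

L_t = L₀ e^(−k_d t) = 25.9 × e^(−0.0931×11.2) = 25.9 × 0.3525 = 9.130 mg/L.

L ≈ 9.13 mg/L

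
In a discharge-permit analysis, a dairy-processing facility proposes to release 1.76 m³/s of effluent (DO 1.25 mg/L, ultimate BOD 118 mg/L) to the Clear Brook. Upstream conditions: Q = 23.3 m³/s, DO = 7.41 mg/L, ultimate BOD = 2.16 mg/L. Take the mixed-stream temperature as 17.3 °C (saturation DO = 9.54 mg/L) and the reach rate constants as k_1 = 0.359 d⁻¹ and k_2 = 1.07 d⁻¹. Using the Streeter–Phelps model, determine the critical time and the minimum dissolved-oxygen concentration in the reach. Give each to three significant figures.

Mixed DO = (23.3×7.41 + 1.76×1.25)/(23.3+1.76) = 174.9/25.06 = 6.977 mg/L.
Mixed L₀ = (23.3×2.16 + 1.76×118)/(25.06) = 258.0/25.06 = 10.30 mg/L.
Initial deficit D₀ = C_s − DO₀ = 9.54 − 6.977 = 2.563 mg/L.
t_c = (1/0.7110) ln[(1.07/0.359)(1 − 2.563×0.7110/(0.359×10.30))] = 1.406 × ln(1.511) = 0.5808 d.
D_c = (0.359/1.07) × 10.30 × e^(−0.359×0.5808) = 0.3355 × 10.30 × 0.8118 = 2.804 mg/L.
Minimum DO = 9.54 − 2.804 = 6.736 mg/L.

t_c ≈ 0.581 d; minimum DO ≈ 6.74 mg/L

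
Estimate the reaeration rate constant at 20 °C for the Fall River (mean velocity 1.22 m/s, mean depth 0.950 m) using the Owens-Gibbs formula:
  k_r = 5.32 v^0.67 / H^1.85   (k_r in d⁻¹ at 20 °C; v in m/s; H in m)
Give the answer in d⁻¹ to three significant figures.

k_r ≈ 6.68 d⁻¹

k_r = 5.32 × 1.22^0.67 / 0.950^1.85 = 5.32 × 1.143 / 0.9095 = 6.683 d⁻¹.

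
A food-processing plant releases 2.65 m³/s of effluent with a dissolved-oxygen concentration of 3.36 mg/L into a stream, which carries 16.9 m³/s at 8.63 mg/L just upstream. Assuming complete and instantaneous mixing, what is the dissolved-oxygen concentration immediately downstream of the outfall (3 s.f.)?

Flow-weighted mixing: C = (Q_r C_r + Q_w C_w)/(Q_r + Q_w)
= (16.9×8.63 + 2.65×3.36)/(16.9 + 2.65) = 154.8/19.55 = 7.916 mg/L.

7.92 mg/L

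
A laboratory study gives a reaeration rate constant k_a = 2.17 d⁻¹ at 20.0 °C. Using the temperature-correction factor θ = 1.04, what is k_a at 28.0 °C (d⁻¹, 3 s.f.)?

k_a ≈ 2.97 d⁻¹

k_a(T₂) = k_a(T₁) · θ^(T₂−T₁) = 2.17 × 1.04^(28.0−20.0)
= 2.17 × 1.04^8.00 = 2.17 × 1.369 = 2.970 d⁻¹.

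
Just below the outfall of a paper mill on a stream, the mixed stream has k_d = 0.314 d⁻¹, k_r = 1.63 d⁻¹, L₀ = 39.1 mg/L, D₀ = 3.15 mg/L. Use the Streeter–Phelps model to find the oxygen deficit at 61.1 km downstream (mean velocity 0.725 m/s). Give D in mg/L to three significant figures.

Travel time t = x/v = 61.1 km / (0.725 m/s) = 61100 m / 0.725 m/s = 84280 s = 0.9754 d.
k_d L₀/(k_r−k_d) = 0.314×39.1/(1.63−0.314) = 12.28/1.316 = 9.329 mg/L.
e^(−k_d t) = e^(−0.314×0.9754) = 0.7362; e^(−k_r t) = e^(−1.63×0.9754) = 0.2039.
D = 9.329 × (0.7362 − 0.2039) + 3.15 × 0.2039 = 4.965 + 0.6424 = 5.608 mg/L.

D ≈ 5.61 mg/L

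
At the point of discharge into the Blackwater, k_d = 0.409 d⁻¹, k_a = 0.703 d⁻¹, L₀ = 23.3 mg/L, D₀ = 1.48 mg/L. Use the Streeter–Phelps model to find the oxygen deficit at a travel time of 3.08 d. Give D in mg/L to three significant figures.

k_d L₀/(k_a−k_d) = 0.409×23.3/(0.703−0.409) = 9.530/0.2940 = 32.41 mg/L.
e^(−k_d t) = e^(−0.409×3.080) = 0.2837; e^(−k_a t) = e^(−0.703×3.080) = 0.1147.
D = 32.41 × (0.2837 − 0.1147) + 1.48 × 0.1147 = 5.478 + 0.1698 = 5.648 mg/L.

D ≈ 5.65 mg/L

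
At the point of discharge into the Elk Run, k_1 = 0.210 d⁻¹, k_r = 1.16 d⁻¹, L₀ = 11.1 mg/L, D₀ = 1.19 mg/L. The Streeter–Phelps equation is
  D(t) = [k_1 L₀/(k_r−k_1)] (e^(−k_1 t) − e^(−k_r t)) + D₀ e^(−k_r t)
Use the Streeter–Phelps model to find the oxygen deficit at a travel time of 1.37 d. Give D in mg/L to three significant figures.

k_1 L₀/(k_r−k_1) = 0.210×11.1/(1.16−0.210) = 2.331/0.9500 = 2.454 mg/L.
e^(−k_1 t) = e^(−0.210×1.370) = 0.7500; e^(−k_r t) = e^(−1.16×1.370) = 0.2041.
D = 2.454 × (0.7500 − 0.2041) + 1.19 × 0.2041 = 1.339 + 0.2429 = 1.582 mg/L.

D ≈ 1.58 mg/L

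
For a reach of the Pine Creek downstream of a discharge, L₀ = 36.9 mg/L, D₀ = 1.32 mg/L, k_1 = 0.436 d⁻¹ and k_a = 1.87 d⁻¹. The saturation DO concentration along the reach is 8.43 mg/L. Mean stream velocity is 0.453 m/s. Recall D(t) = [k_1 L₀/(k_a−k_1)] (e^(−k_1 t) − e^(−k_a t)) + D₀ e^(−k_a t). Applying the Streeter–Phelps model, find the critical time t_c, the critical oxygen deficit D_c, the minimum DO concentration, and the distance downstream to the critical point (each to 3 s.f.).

At the critical point dD/dt = 0, so k_1 L₀ e^(−k_1 t) = k_a D. Substituting D(t) from the Streeter–Phelps equation and solving for t gives
t_c = ln[(k_a/k_1)(1 − D₀(k_a−k_1)/(k_1 L₀))] / (k_a−k_1).
Here k_a−k_1 = 1.434 d⁻¹ and 1 − D₀(k_a−k_1)/(k_1 L₀) = 1 − 1.32×1.434/(0.436×36.9) = 0.8823, so
t_c = ln(4.289 × 0.8823) / 1.434 = 1.331 / 1.434 = 0.9281 d.
D_c = (k_1/k_a) L₀ e^(−k_1 t_c) = (0.436/1.87) × 36.9 × e^(−0.436×0.9281) = 0.2332 × 36.9 × 0.6672 = 5.740 mg/L.
Minimum DO = C_s − D_c = 8.43 − 5.740 = 2.690 mg/L.
x_c = v t_c = 0.453 m/s × 0.9281 d × 86400 s/d = 36320 m ≈ 36.3 km.

t_c ≈ 0.928 d; D_c ≈ 5.74 mg/L; min DO ≈ 2.69 mg/L; x_c ≈ 36.3 km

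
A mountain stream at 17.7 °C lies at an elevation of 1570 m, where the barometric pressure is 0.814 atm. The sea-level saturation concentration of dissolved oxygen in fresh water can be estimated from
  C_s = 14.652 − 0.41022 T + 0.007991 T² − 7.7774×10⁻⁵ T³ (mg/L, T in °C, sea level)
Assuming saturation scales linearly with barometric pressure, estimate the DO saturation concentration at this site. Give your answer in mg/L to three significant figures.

At sea level: C_s = 14.652 − 0.41022×17.7 + 0.007991×17.7² − 7.7774×10⁻⁵×17.7³ = 9.463 mg/L.
Pressure correction: C_s' = 9.463 × 0.814 = 7.703 mg/L.

C_s ≈ 7.70 mg/L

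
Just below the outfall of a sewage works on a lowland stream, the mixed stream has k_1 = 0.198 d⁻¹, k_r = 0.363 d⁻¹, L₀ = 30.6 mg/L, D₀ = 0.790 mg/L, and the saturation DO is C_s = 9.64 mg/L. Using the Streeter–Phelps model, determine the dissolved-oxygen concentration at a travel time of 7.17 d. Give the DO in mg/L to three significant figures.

k_1 L₀/(k_r−k_1) = 0.198×30.6/(0.363−0.198) = 6.059/0.1650 = 36.72 mg/L.
e^(−k_1 t) = e^(−0.198×7.170) = 0.2418; e^(−k_r t) = e^(−0.363×7.170) = 0.07407.
D = 36.72 × (0.2418 − 0.07407) + 0.790 × 0.07407 = 6.159 + 0.05852 = 6.217 mg/L.
DO = C_s − D = 9.64 − 6.217 = 3.423 mg/L.

DO ≈ 3.42 mg/L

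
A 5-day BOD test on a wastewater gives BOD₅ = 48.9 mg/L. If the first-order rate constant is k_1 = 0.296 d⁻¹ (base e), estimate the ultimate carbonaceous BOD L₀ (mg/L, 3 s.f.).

L₀ ≈ 63.3 mg/L

BOD₅ = L₀(1 − e^(−5k_1)) ⇒ L₀ = BOD₅ / (1 − e^(−5×0.296))
= 48.9 / (1 − 0.2276) = 48.9 / 0.7724 = 63.31 mg/L.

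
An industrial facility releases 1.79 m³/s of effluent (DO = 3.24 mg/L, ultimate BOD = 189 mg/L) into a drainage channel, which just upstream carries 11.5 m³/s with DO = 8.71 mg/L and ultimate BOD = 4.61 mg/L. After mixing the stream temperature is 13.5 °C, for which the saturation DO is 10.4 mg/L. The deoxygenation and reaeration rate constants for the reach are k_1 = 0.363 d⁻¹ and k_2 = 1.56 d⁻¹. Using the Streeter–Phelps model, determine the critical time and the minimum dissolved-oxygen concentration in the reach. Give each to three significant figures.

t_c ≈ 0.953 d; minimum DO ≈ 5.55 mg/L

Mixed DO = (11.5×8.71 + 1.79×3.24)/(11.5+1.79) = 106.0/13.29 = 7.973 mg/L.
Mixed L₀ = (11.5×4.61 + 1.79×189)/(13.29) = 391.3/13.29 = 29.45 mg/L.
Initial deficit D₀ = C_s − DO₀ = 10.4 − 7.973 = 2.427 mg/L.
t_c = (1/1.197) ln[(1.56/0.363)(1 − 2.427×1.197/(0.363×29.45))] = 0.8354 × ln(3.130) = 0.9531 d.
D_c = (0.363/1.56) × 29.45 × e^(−0.363×0.9531) = 0.2327 × 29.45 × 0.7075 = 4.848 mg/L.
Minimum DO = 10.4 − 4.848 = 5.552 mg/L.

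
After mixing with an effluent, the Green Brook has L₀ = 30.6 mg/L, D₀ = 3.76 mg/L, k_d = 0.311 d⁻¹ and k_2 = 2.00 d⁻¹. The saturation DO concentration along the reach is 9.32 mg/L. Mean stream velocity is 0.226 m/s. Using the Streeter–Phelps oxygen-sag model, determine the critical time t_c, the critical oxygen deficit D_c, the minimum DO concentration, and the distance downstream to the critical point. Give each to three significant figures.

t_c ≈ 0.450 d; D_c ≈ 4.14 mg/L; min DO ≈ 5.18 mg/L; x_c ≈ 8.79 km

At the critical point dD/dt = 0, so k_d L₀ e^(−k_d t) = k_2 D. Substituting D(t) from the Streeter–Phelps equation and solving for t gives
t_c = ln[(k_2/k_d)(1 − D₀(k_2−k_d)/(k_d L₀))] / (k_2−k_d).
Here k_2−k_d = 1.689 d⁻¹ and 1 − D₀(k_2−k_d)/(k_d L₀) = 1 − 3.76×1.689/(0.311×30.6) = 0.3327, so
t_c = ln(6.431 × 0.3327) / 1.689 = 0.7605 / 1.689 = 0.4503 d.
D_c = (k_d/k_2) L₀ e^(−k_d t_c) = (0.311/2.00) × 30.6 × e^(−0.311×0.4503) = 0.1555 × 30.6 × 0.8693 = 4.137 mg/L.
Minimum DO = C_s − D_c = 9.32 − 4.137 = 5.183 mg/L.
x_c = v t_c = 0.226 m/s × 0.4503 d × 86400 s/d = 8792 m ≈ 8.79 km.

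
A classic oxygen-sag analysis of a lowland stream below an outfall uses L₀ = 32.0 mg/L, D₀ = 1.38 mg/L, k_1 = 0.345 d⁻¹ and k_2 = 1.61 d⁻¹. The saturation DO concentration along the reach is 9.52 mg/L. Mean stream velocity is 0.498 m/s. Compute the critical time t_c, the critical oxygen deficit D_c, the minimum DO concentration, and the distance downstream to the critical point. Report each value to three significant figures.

t_c ≈ 1.08 d; D_c ≈ 4.72 mg/L; min DO ≈ 4.80 mg/L; x_c ≈ 46.5 km

With k_2/k_1 = 4.667 and 1 − D₀(k_2−k_1)/(k_1 L₀) = 0.8419,
t_c = ln(4.667 × 0.8419) / (1.61 − 0.345) = ln(3.929) / 1.265 = 1.368/1.265 = 1.082 d.
D_c = (k_1/k_2) L₀ e^(−k_1 t_c) = (0.345/1.61) × 32.0 × e^(−0.345×1.082) = 0.2143 × 32.0 × 0.6885 = 4.721 mg/L.
Minimum DO = C_s − D_c = 9.52 − 4.721 = 4.799 mg/L.
x_c = v t_c = 0.498 m/s × 1.082 d × 86400 s/d = 46540 m ≈ 46.5 km.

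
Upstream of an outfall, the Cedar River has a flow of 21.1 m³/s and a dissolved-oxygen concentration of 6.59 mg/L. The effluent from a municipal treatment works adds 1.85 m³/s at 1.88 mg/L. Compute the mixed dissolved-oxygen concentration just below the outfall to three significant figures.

Flow-weighted mixing: C = (Q_r C_r + Q_w C_w)/(Q_r + Q_w)
= (21.1×6.59 + 1.85×1.88)/(21.1 + 1.85) = 142.5/22.95 = 6.210 mg/L.

6.21 mg/L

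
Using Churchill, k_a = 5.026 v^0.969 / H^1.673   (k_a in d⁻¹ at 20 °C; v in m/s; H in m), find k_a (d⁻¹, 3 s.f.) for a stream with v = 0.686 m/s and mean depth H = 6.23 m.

k_a ≈ 0.163 d⁻¹

k_a = 5.026 × 0.686^0.969 / 6.23^1.673 = 5.026 × 0.6941 / 21.34 = 0.1635 d⁻¹.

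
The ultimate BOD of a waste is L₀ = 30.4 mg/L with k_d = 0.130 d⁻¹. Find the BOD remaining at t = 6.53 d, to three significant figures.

L ≈ 13.0 mg/L

L_t = L₀ e^(−k_d t) = 30.4 × e^(−0.130×6.53) = 30.4 × 0.4279 = 13.01 mg/L.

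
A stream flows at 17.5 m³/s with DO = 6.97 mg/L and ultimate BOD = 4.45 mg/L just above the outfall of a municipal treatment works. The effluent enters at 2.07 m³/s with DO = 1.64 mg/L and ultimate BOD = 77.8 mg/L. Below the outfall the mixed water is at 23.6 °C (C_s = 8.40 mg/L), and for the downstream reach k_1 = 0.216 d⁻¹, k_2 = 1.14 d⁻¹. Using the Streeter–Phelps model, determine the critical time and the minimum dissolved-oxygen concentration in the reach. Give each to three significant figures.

t_c ≈ 0.502 d; minimum DO ≈ 6.32 mg/L

Mixed DO = (17.5×6.97 + 2.07×1.64)/(17.5+2.07) = 125.4/19.57 = 6.406 mg/L.
Mixed L₀ = (17.5×4.45 + 2.07×77.8)/(19.57) = 238.9/19.57 = 12.21 mg/L.
Initial deficit D₀ = C_s − DO₀ = 8.40 − 6.406 = 1.994 mg/L.
t_c = (1/0.9240) ln[(1.14/0.216)(1 − 1.994×0.9240/(0.216×12.21))] = 1.082 × ln(1.591) = 0.5024 d.
D_c = (0.216/1.14) × 12.21 × e^(−0.216×0.5024) = 0.1895 × 12.21 × 0.8972 = 2.075 mg/L.
Minimum DO = 8.40 − 2.075 = 6.325 mg/L.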